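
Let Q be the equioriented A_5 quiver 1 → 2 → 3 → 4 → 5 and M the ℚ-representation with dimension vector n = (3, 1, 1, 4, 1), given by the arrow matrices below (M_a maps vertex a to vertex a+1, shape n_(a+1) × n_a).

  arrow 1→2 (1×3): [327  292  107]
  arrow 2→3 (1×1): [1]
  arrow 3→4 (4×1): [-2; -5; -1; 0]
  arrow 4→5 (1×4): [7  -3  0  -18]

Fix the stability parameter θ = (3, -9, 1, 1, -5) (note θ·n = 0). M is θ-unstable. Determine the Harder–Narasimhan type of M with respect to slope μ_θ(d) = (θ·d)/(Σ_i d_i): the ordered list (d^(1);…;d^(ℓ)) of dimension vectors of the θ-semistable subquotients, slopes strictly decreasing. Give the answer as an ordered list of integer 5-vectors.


Via rank(M_{q-1}∘⋯∘M_p): M ≅ I[1,1]^2, I[1,5], I[4,4]^3.
μ_θ-semistable layers: μ^(1)=3; μ^(2)=1; μ^(3)=-1; μ^(4)=-3

((2, 0, 0, 0, 0); (0, 0, 0, 3, 0); (0, 0, 1, 1, 1); (1, 1, 0, 0, 0))


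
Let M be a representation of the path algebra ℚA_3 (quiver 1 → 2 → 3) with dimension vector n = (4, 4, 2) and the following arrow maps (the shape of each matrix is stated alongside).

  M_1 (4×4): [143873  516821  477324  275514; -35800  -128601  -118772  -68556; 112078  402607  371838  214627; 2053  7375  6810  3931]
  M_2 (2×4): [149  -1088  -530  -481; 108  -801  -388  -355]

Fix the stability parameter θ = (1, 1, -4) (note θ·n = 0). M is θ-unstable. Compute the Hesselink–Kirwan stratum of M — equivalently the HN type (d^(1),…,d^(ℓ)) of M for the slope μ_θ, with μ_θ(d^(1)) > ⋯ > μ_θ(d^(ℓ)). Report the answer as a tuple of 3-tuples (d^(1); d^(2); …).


Barcode: M ≅ I[1,1], I[1,2], I[1,3]^2, I[2,2]. HN layers by μ_θ (2 steps, strictly decreasing):
  μ^(1)=1; μ^(2)=-2/3

((2, 2, 0); (2, 2, 2))


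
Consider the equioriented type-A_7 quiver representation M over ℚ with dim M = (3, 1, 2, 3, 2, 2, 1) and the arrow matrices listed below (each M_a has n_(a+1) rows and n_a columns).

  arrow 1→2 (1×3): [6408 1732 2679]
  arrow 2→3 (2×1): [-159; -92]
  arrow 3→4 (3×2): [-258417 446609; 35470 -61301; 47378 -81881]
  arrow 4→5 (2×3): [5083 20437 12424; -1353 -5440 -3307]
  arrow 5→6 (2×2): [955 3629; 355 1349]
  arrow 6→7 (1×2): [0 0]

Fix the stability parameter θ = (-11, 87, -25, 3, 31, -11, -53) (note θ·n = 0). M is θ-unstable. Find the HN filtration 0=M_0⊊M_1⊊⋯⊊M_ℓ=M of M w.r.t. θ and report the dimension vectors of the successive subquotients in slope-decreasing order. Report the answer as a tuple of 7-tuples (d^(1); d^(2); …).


Interval decomposition of M: I[1,1]^2, I[1,5], I[3,4], I[4,6], I[6,6], I[7,7].
HN type (ℓ=7): μ^(1)=31; μ^(2)=65/3; μ^(3)=10; μ^(4)=3; μ^(5)=-11; μ^(6)=-25; μ^(7)=-53

((0, 0, 0, 0, 1, 0, 0); (0, 1, 1, 1, 0, 0, 0); (0, 0, 0, 0, 1, 1, 0); (0, 0, 0, 2, 0, 0, 0); (3, 0, 0, 0, 0, 1, 0); (0, 0, 1, 0, 0, 0, 0); (0, 0, 0, 0, 0, 0, 1))


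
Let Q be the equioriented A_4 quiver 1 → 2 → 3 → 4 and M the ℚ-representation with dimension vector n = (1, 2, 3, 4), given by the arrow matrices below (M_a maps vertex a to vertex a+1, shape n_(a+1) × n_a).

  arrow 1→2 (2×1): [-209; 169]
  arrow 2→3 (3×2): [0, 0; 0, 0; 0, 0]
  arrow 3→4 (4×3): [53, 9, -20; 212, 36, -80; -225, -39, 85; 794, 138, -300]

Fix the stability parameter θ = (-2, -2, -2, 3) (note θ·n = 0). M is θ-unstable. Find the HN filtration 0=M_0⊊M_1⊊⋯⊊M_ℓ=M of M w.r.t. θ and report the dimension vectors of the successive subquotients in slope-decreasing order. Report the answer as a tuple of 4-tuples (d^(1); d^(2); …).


Via rank(M_{q-1}∘⋯∘M_p): M ≅ I[1,2], I[2,2], I[3,3], I[3,4]^2, I[4,4]^2.
μ_θ-semistable layers: μ^(1)=3; μ^(2)=-2

((0, 0, 0, 4); (1, 2, 3, 0))


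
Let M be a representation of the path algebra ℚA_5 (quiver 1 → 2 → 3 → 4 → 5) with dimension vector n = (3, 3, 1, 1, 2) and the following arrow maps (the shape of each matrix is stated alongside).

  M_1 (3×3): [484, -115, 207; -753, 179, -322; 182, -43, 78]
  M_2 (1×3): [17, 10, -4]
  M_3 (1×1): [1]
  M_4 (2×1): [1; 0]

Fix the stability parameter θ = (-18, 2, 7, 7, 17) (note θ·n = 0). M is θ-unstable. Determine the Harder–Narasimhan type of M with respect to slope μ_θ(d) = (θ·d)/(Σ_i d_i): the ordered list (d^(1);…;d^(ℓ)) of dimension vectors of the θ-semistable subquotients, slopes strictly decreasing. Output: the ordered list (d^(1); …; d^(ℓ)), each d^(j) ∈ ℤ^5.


Barcode: M ≅ I[1,2]^2, I[1,5], I[5,5]. HN layers by μ_θ (4 steps, strictly decreasing):
  μ^(1)=17; μ^(2)=7; μ^(3)=2; μ^(4)=-18

((0, 0, 0, 0, 2); (0, 0, 1, 1, 0); (0, 3, 0, 0, 0); (3, 0, 0, 0, 0))


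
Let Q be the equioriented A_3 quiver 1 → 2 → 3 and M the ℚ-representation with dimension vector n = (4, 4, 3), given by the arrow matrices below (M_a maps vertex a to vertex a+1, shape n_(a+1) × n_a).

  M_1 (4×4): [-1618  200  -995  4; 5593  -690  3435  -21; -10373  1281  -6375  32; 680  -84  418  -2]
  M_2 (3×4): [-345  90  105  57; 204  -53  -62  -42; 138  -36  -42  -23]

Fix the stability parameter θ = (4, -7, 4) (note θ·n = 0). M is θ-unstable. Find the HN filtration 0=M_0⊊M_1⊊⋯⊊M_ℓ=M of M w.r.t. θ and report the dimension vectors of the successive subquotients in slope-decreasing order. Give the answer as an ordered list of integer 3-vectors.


Barcode: M ≅ I[1,2], I[1,3]^3. HN layers by μ_θ (2 steps, strictly decreasing):
  μ^(1)=4; μ^(2)=-3/2

((0, 0, 3); (4, 4, 0))


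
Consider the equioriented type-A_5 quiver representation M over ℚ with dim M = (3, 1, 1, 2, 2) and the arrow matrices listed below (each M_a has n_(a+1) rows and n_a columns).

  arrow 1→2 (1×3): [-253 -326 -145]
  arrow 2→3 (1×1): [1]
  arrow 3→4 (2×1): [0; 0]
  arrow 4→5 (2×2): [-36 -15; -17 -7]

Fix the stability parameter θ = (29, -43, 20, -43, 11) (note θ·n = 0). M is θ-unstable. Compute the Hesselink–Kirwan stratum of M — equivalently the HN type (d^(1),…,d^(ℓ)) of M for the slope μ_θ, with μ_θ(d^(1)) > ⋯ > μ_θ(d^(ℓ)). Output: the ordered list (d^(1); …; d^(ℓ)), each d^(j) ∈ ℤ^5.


Barcode: M ≅ I[1,1]^2, I[1,3], I[4,5]^2. HN layers by μ_θ (5 steps, strictly decreasing):
  μ^(1)=29; μ^(2)=20; μ^(3)=11; μ^(4)=-7; μ^(5)=-43

((2, 0, 0, 0, 0); (0, 0, 1, 0, 0); (0, 0, 0, 0, 2); (1, 1, 0, 0, 0); (0, 0, 0, 2, 0))


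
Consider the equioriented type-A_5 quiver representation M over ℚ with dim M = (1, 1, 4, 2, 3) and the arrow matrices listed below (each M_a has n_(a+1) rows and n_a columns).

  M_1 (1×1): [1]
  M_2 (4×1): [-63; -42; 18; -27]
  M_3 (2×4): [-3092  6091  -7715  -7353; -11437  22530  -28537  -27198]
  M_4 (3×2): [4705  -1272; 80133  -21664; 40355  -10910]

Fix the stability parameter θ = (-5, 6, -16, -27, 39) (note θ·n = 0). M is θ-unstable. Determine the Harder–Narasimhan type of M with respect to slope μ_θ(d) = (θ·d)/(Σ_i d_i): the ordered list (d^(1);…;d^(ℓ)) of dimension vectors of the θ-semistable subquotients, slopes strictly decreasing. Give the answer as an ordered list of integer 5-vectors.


Barcode: M ≅ I[1,5], I[3,3]^2, I[3,5], I[5,5]. HN layers by μ_θ (4 steps, strictly decreasing):
  μ^(1)=39; μ^(2)=-21/2; μ^(3)=-16; μ^(4)=-43/2

((0, 0, 0, 0, 3); (1, 1, 1, 1, 0); (0, 0, 2, 0, 0); (0, 0, 1, 1, 0))


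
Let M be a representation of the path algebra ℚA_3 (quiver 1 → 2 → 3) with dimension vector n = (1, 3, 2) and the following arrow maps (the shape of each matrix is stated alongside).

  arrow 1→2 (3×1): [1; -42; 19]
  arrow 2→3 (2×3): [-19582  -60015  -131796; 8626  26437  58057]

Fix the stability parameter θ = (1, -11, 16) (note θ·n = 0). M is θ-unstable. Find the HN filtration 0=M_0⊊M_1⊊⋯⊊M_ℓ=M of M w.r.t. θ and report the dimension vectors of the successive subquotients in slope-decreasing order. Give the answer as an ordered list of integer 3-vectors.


Via rank(M_{q-1}∘⋯∘M_p): M ≅ I[1,3], I[2,2], I[2,3].
μ_θ-semistable layers: μ^(1)=16; μ^(2)=-5; μ^(3)=-11

((0, 0, 2); (1, 1, 0); (0, 2, 0))


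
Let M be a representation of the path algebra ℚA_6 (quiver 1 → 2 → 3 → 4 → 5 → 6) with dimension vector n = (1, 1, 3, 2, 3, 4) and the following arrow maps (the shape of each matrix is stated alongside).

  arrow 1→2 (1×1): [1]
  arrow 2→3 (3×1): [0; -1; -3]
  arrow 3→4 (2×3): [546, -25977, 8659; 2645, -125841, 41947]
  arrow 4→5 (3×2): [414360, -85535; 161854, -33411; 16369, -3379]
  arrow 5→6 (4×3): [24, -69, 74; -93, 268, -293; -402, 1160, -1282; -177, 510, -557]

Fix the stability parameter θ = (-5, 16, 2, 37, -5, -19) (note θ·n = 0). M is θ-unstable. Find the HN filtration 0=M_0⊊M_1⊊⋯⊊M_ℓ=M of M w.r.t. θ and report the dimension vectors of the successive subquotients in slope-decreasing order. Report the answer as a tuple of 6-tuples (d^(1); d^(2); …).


Interval decomposition of M: I[1,3], I[3,6]^2, I[5,5], I[6,6]^2.
HN type (ℓ=5): μ^(1)=9; μ^(2)=13/3; μ^(3)=2; μ^(4)=-5; μ^(5)=-19

((0, 1, 1, 0, 0, 0); (0, 0, 0, 2, 2, 2); (0, 0, 2, 0, 0, 0); (1, 0, 0, 0, 1, 0); (0, 0, 0, 0, 0, 2))


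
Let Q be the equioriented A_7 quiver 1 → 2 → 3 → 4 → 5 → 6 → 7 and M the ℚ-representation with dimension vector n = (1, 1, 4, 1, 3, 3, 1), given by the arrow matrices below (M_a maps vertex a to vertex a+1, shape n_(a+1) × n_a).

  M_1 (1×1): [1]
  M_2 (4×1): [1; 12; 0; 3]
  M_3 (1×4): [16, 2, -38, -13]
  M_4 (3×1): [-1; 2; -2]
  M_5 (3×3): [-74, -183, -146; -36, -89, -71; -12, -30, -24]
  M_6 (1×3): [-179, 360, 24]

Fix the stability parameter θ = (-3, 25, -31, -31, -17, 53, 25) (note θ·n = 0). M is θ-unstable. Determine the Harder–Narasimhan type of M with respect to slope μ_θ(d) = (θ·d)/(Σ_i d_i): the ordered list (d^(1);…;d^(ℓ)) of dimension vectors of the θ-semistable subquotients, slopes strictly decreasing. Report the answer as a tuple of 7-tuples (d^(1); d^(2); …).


Interval decomposition of M: I[1,5], I[3,3]^3, I[5,6], I[5,7], I[6,6].
HN type (ℓ=5): μ^(1)=53; μ^(2)=39; μ^(3)=-57/5; μ^(4)=-17; μ^(5)=-31

((0, 0, 0, 0, 0, 2, 0); (0, 0, 0, 0, 0, 1, 1); (1, 1, 1, 1, 1, 0, 0); (0, 0, 0, 0, 2, 0, 0); (0, 0, 3, 0, 0, 0, 0))


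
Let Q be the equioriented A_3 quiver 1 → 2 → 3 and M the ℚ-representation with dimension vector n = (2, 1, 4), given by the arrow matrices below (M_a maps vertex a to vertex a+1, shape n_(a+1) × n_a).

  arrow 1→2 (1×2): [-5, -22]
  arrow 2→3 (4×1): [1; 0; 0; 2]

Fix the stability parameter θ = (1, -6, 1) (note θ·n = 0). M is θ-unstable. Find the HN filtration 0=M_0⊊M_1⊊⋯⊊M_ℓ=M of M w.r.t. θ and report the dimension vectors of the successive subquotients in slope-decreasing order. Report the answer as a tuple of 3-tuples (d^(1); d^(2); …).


Barcode: M ≅ I[1,1], I[1,3], I[3,3]^3. HN layers by μ_θ (2 steps, strictly decreasing):
  μ^(1)=1; μ^(2)=-5/2

((1, 0, 4); (1, 1, 0))


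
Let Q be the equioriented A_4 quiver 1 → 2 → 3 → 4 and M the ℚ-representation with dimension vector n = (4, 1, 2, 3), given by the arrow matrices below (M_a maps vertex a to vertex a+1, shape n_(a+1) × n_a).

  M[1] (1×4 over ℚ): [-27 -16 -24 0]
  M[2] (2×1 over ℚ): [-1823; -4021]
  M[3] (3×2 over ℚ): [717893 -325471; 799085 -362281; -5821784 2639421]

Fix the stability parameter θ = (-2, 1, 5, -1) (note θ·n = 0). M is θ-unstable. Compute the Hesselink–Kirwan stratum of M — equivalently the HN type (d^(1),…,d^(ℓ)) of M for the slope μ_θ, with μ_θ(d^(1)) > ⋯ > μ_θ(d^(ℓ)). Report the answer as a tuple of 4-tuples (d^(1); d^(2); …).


Interval decomposition of M: I[1,1]^3, I[1,4], I[3,4], I[4,4].
HN type (ℓ=4): μ^(1)=2; μ^(2)=1; μ^(3)=-1; μ^(4)=-2

((0, 0, 2, 2); (0, 1, 0, 0); (0, 0, 0, 1); (4, 0, 0, 0))


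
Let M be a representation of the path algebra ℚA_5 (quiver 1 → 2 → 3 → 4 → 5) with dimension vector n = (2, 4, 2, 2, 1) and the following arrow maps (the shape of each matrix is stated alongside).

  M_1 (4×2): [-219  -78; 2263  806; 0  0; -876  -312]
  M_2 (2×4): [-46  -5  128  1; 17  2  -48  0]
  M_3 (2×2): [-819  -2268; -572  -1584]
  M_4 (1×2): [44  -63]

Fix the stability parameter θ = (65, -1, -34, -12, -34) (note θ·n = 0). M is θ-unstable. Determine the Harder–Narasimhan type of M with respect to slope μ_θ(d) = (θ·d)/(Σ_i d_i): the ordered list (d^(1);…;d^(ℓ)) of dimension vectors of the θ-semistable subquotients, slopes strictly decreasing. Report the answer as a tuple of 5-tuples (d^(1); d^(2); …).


Interval decomposition of M: I[1,1], I[1,4], I[2,2]^2, I[2,3], I[4,5].
HN type (ℓ=5): μ^(1)=65; μ^(2)=9/2; μ^(3)=-1; μ^(4)=-35/2; μ^(5)=-23

((1, 0, 0, 0, 0); (1, 1, 1, 1, 0); (0, 2, 0, 0, 0); (0, 1, 1, 0, 0); (0, 0, 0, 1, 1))


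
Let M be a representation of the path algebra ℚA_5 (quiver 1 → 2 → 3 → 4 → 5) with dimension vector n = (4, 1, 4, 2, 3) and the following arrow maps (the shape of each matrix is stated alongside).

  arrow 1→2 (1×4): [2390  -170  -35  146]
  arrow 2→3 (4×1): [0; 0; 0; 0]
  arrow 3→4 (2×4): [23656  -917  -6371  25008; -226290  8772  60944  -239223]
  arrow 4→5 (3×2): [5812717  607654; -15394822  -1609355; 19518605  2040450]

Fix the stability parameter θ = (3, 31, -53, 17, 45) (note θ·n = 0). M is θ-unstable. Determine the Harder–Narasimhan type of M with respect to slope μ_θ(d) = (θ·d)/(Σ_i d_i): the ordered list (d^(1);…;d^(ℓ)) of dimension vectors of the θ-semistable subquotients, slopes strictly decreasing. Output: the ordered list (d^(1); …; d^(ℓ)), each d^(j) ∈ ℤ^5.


Interval decomposition of M: I[1,1]^3, I[1,2], I[3,3]^2, I[3,5]^2, I[5,5].
HN type (ℓ=5): μ^(1)=45; μ^(2)=31; μ^(3)=17; μ^(4)=3; μ^(5)=-53

((0, 0, 0, 0, 3); (0, 1, 0, 0, 0); (0, 0, 0, 2, 0); (4, 0, 0, 0, 0); (0, 0, 4, 0, 0))


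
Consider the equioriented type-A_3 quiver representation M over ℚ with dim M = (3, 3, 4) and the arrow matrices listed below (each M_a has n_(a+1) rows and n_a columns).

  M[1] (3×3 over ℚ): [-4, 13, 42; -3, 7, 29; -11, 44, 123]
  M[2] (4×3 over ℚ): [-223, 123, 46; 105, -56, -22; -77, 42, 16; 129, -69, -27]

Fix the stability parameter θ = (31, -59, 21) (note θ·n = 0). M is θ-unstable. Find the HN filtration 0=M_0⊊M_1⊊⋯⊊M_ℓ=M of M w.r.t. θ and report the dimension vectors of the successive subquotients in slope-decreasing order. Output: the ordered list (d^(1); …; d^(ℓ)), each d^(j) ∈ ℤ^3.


Interval decomposition of M: I[1,1], I[1,3]^2, I[2,3], I[3,3].
HN type (ℓ=4): μ^(1)=31; μ^(2)=21; μ^(3)=-14; μ^(4)=-59

((1, 0, 0); (0, 0, 4); (2, 2, 0); (0, 1, 0))


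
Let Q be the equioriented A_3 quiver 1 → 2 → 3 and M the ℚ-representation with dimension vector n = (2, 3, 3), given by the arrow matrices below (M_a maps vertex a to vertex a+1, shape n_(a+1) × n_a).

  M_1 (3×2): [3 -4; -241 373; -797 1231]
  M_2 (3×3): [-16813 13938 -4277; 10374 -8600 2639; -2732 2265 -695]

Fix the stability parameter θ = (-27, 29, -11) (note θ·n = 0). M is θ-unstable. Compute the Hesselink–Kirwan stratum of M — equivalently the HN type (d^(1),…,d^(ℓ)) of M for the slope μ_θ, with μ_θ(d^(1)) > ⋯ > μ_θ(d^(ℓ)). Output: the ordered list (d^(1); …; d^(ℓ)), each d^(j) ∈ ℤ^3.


Barcode: M ≅ I[1,3]^2, I[2,3]. HN layers by μ_θ (2 steps, strictly decreasing):
  μ^(1)=9; μ^(2)=-27

((0, 3, 3); (2, 0, 0))


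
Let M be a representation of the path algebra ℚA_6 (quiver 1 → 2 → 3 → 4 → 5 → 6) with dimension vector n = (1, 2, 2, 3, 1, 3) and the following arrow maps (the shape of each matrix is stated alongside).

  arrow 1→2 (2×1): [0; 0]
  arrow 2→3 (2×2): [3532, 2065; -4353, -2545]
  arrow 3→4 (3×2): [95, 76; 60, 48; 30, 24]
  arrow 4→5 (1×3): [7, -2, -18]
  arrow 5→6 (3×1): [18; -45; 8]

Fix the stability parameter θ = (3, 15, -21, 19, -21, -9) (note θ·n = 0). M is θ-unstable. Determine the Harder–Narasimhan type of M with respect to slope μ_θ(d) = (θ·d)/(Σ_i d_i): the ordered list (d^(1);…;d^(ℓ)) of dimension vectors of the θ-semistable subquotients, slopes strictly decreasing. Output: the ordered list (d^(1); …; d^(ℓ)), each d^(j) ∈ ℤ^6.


Via rank(M_{q-1}∘⋯∘M_p): M ≅ I[1,1], I[2,3], I[2,6], I[4,4]^2, I[6,6]^2.
μ_θ-semistable layers: μ^(1)=19; μ^(2)=3; μ^(3)=-3; μ^(4)=-17/5; μ^(5)=-9

((0, 0, 0, 2, 0, 0); (1, 0, 0, 0, 0, 0); (0, 1, 1, 0, 0, 0); (0, 1, 1, 1, 1, 1); (0, 0, 0, 0, 0, 2))


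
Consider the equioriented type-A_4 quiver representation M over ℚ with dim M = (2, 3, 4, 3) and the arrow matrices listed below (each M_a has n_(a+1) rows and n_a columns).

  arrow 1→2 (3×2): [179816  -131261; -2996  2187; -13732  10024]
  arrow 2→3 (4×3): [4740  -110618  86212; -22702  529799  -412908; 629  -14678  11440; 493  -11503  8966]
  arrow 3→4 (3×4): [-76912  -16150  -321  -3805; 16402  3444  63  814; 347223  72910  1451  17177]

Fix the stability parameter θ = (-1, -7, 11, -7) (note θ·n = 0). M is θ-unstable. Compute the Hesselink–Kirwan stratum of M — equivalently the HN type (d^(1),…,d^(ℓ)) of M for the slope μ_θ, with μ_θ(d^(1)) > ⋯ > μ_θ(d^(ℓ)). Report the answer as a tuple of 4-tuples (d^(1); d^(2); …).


Interval decomposition of M: I[1,4]^2, I[2,3], I[3,4].
HN type (ℓ=4): μ^(1)=11; μ^(2)=2; μ^(3)=-4; μ^(4)=-7

((0, 0, 1, 0); (0, 0, 3, 3); (2, 2, 0, 0); (0, 1, 0, 0))


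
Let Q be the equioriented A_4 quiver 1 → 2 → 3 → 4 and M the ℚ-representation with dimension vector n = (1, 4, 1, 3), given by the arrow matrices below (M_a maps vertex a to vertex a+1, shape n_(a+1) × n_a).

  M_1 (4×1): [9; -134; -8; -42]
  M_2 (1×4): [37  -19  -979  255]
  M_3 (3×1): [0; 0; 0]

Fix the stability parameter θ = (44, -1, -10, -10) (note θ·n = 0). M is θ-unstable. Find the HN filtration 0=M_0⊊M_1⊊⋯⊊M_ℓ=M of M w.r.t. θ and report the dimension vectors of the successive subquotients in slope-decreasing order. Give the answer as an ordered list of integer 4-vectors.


Via rank(M_{q-1}∘⋯∘M_p): M ≅ I[1,3], I[2,2]^3, I[4,4]^3.
μ_θ-semistable layers: μ^(1)=11; μ^(2)=-1; μ^(3)=-10

((1, 1, 1, 0); (0, 3, 0, 0); (0, 0, 0, 3))


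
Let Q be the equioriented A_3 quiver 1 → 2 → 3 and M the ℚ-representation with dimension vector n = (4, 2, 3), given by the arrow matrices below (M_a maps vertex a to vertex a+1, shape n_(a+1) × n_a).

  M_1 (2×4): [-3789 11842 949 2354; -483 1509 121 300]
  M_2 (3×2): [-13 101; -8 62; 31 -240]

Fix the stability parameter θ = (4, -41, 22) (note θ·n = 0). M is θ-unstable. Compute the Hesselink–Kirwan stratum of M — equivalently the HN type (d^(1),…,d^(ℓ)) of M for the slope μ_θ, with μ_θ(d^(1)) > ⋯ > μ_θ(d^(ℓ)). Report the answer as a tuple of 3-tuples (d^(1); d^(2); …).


Via rank(M_{q-1}∘⋯∘M_p): M ≅ I[1,1]^2, I[1,3]^2, I[3,3].
μ_θ-semistable layers: μ^(1)=22; μ^(2)=4; μ^(3)=-37/2

((0, 0, 3); (2, 0, 0); (2, 2, 0))


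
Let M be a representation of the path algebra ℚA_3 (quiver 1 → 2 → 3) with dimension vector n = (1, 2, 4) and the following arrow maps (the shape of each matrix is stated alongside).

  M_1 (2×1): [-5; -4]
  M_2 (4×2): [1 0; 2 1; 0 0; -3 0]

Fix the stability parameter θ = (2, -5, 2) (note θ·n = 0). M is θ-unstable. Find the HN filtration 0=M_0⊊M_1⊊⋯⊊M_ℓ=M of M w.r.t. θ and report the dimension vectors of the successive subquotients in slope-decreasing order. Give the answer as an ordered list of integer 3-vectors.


Interval decomposition of M: I[1,3], I[2,3], I[3,3]^2.
HN type (ℓ=3): μ^(1)=2; μ^(2)=-3/2; μ^(3)=-5

((0, 0, 4); (1, 1, 0); (0, 1, 0))


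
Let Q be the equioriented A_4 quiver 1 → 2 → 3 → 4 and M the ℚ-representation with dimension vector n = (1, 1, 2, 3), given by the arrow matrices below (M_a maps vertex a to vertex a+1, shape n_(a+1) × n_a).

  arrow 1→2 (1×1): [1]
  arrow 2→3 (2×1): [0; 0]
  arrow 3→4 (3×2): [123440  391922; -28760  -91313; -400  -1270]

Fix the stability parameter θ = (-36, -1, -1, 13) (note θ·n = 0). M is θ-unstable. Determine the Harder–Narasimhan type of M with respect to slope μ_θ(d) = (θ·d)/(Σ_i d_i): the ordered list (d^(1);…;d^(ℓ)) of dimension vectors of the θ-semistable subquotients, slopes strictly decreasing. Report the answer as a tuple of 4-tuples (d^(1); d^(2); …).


Barcode: M ≅ I[1,2], I[3,3], I[3,4], I[4,4]^2. HN layers by μ_θ (3 steps, strictly decreasing):
  μ^(1)=13; μ^(2)=-1; μ^(3)=-36

((0, 0, 0, 3); (0, 1, 2, 0); (1, 0, 0, 0))


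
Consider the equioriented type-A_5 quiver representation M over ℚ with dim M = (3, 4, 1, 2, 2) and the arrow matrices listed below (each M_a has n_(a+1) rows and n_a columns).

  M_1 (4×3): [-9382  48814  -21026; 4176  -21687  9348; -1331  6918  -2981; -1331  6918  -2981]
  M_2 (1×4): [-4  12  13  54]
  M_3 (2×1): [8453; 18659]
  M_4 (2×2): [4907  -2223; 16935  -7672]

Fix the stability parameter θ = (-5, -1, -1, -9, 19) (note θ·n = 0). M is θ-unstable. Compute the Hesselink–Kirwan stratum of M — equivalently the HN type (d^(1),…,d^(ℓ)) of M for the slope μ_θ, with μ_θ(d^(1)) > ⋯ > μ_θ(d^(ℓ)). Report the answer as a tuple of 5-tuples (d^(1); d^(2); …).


Barcode: M ≅ I[1,1], I[1,2], I[1,5], I[2,2]^2, I[4,5]. HN layers by μ_θ (5 steps, strictly decreasing):
  μ^(1)=19; μ^(2)=-1; μ^(3)=-11/3; μ^(4)=-5; μ^(5)=-9

((0, 0, 0, 0, 2); (0, 3, 0, 0, 0); (0, 1, 1, 1, 0); (3, 0, 0, 0, 0); (0, 0, 0, 1, 0))


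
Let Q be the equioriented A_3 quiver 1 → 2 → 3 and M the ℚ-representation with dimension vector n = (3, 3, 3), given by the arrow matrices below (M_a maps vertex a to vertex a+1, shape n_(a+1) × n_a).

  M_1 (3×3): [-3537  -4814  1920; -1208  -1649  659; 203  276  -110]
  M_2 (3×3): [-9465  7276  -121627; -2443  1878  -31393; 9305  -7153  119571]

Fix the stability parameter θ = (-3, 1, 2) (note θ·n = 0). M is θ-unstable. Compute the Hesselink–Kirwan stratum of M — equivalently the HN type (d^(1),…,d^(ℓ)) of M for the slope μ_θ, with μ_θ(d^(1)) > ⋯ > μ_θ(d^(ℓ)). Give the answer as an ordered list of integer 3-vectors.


Via rank(M_{q-1}∘⋯∘M_p): M ≅ I[1,1], I[1,2], I[1,3], I[2,3], I[3,3].
μ_θ-semistable layers: μ^(1)=2; μ^(2)=1; μ^(3)=-3

((0, 0, 3); (0, 3, 0); (3, 0, 0))


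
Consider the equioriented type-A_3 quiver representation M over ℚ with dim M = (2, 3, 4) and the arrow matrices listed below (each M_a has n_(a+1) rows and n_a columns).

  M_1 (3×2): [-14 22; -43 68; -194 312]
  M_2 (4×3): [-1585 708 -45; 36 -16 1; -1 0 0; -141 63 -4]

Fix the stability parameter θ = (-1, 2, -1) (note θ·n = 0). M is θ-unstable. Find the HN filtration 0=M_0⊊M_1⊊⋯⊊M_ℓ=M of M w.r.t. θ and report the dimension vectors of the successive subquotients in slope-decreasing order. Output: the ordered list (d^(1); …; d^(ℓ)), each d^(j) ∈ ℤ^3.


Barcode: M ≅ I[1,3]^2, I[2,3], I[3,3]. HN layers by μ_θ (2 steps, strictly decreasing):
  μ^(1)=1/2; μ^(2)=-1

((0, 3, 3); (2, 0, 1))


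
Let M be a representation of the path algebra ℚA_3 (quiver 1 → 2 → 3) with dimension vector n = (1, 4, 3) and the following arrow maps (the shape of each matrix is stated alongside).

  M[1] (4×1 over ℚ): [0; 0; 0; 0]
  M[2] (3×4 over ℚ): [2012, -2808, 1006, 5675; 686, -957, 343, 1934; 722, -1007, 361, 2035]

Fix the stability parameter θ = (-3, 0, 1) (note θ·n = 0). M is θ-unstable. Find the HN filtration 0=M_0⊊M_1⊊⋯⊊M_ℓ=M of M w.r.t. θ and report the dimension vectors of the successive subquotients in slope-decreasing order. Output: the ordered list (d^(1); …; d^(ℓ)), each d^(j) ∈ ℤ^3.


Interval decomposition of M: I[1,1], I[2,2], I[2,3]^3.
HN type (ℓ=3): μ^(1)=1; μ^(2)=0; μ^(3)=-3

((0, 0, 3); (0, 4, 0); (1, 0, 0))


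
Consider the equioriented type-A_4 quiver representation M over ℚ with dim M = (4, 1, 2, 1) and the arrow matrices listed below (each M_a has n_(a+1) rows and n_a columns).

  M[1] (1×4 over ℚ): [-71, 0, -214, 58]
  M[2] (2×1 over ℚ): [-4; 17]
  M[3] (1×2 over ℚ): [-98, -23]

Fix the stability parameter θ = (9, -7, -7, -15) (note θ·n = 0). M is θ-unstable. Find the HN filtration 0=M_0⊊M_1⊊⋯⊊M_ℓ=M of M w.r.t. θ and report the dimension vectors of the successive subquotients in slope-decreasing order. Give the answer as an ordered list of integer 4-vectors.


Interval decomposition of M: I[1,1]^3, I[1,4], I[3,3].
HN type (ℓ=3): μ^(1)=9; μ^(2)=-5; μ^(3)=-7

((3, 0, 0, 0); (1, 1, 1, 1); (0, 0, 1, 0))


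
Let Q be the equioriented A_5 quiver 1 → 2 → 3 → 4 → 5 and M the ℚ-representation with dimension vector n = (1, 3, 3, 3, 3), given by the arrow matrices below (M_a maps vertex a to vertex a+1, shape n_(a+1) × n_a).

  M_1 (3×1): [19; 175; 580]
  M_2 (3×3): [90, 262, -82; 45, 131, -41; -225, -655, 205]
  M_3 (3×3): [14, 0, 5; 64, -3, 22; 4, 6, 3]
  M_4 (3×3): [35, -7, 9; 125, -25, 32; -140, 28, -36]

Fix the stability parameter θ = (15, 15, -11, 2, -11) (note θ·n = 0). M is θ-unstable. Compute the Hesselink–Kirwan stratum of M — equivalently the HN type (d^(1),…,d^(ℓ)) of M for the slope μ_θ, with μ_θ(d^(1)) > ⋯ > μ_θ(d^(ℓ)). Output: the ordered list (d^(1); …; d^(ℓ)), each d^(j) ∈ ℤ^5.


Interval decomposition of M: I[1,2], I[2,2], I[2,5], I[3,4], I[3,5], I[5,5].
HN type (ℓ=5): μ^(1)=15; μ^(2)=2; μ^(3)=-5/4; μ^(4)=-9/2; μ^(5)=-11

((1, 2, 0, 0, 0); (0, 0, 0, 1, 0); (0, 1, 1, 1, 1); (0, 0, 0, 1, 1); (0, 0, 2, 0, 1))


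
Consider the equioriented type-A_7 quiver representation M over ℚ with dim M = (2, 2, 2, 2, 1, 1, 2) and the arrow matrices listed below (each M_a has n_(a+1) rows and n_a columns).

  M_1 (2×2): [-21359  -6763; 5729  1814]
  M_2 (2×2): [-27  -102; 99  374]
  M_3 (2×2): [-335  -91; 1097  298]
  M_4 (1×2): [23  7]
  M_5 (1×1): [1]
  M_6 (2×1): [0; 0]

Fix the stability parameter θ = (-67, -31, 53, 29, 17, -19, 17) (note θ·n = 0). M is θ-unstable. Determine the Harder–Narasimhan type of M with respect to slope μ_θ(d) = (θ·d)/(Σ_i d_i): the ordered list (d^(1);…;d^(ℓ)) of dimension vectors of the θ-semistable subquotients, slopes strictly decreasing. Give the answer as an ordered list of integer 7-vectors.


Interval decomposition of M: I[1,2], I[1,6], I[3,4], I[7,7]^2.
HN type (ℓ=5): μ^(1)=41; μ^(2)=20; μ^(3)=17; μ^(4)=-31; μ^(5)=-67

((0, 0, 1, 1, 0, 0, 0); (0, 0, 1, 1, 1, 1, 0); (0, 0, 0, 0, 0, 0, 2); (0, 2, 0, 0, 0, 0, 0); (2, 0, 0, 0, 0, 0, 0))


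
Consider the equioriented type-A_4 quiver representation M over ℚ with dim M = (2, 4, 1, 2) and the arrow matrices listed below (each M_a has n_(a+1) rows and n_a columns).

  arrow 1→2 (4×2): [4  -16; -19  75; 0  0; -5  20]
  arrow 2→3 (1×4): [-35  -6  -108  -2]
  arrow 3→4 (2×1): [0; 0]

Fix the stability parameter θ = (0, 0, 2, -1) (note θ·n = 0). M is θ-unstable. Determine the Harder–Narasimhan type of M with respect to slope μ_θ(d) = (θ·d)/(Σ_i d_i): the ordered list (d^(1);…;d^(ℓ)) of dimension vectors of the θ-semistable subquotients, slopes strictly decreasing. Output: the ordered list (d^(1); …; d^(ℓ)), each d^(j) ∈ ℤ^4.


Via rank(M_{q-1}∘⋯∘M_p): M ≅ I[1,2], I[1,3], I[2,2]^2, I[4,4]^2.
μ_θ-semistable layers: μ^(1)=2; μ^(2)=0; μ^(3)=-1

((0, 0, 1, 0); (2, 4, 0, 0); (0, 0, 0, 2))


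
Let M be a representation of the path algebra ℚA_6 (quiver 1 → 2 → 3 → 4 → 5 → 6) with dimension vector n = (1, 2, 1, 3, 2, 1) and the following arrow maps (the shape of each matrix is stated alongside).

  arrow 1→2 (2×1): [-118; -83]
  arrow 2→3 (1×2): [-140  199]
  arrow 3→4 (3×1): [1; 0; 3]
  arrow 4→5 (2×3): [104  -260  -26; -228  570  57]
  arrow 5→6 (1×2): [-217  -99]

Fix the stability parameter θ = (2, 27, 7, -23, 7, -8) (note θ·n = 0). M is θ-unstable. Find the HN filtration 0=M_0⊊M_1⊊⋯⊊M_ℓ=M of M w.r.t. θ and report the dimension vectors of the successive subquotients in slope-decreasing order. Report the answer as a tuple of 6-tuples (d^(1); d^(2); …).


Interval decomposition of M: I[1,6], I[2,2], I[4,4]^2, I[5,5].
HN type (ℓ=4): μ^(1)=27; μ^(2)=7; μ^(3)=2; μ^(4)=-23

((0, 1, 0, 0, 0, 0); (0, 0, 0, 0, 1, 0); (1, 1, 1, 1, 1, 1); (0, 0, 0, 2, 0, 0))


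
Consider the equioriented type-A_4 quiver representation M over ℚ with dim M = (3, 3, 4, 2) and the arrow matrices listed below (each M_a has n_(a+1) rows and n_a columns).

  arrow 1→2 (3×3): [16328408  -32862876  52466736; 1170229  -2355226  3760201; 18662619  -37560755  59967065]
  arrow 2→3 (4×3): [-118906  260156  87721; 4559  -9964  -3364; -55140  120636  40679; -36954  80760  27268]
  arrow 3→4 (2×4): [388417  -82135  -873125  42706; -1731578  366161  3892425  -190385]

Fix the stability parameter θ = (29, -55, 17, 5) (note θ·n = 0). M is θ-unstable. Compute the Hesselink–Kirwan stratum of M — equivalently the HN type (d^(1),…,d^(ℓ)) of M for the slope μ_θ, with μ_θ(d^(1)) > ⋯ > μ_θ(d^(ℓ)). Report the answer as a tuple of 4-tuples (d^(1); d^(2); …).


Via rank(M_{q-1}∘⋯∘M_p): M ≅ I[1,1], I[1,2], I[1,4], I[2,4], I[3,3]^2.
μ_θ-semistable layers: μ^(1)=29; μ^(2)=17; μ^(3)=11; μ^(4)=-13; μ^(5)=-55

((1, 0, 0, 0); (0, 0, 2, 0); (0, 0, 2, 2); (2, 2, 0, 0); (0, 1, 0, 0))


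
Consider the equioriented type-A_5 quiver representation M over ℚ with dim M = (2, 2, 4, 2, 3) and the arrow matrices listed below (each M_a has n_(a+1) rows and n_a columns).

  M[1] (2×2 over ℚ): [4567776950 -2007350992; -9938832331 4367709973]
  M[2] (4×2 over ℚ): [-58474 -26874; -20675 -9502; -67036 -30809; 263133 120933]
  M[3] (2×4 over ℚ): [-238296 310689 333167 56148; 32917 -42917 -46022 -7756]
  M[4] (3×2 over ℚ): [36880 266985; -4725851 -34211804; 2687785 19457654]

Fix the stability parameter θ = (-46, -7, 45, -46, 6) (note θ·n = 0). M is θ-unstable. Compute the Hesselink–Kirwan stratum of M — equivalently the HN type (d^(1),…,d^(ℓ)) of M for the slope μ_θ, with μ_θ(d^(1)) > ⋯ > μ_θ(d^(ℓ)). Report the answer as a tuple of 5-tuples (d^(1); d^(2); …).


Barcode: M ≅ I[1,5]^2, I[3,3]^2, I[5,5]. HN layers by μ_θ (5 steps, strictly decreasing):
  μ^(1)=45; μ^(2)=6; μ^(3)=-1/2; μ^(4)=-7; μ^(5)=-46

((0, 0, 2, 0, 0); (0, 0, 0, 0, 3); (0, 0, 2, 2, 0); (0, 2, 0, 0, 0); (2, 0, 0, 0, 0))


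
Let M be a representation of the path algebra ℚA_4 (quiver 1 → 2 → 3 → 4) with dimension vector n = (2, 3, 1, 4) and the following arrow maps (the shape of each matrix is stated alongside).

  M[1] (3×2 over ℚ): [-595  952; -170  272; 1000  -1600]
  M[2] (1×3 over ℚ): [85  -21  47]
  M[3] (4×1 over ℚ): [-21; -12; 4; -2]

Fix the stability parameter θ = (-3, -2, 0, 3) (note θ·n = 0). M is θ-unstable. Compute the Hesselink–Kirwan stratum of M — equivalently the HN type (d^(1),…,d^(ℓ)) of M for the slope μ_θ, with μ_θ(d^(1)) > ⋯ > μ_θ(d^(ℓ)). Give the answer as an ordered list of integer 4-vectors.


Interval decomposition of M: I[1,1], I[1,4], I[2,2]^2, I[4,4]^3.
HN type (ℓ=4): μ^(1)=3; μ^(2)=0; μ^(3)=-2; μ^(4)=-3

((0, 0, 0, 4); (0, 0, 1, 0); (0, 3, 0, 0); (2, 0, 0, 0))


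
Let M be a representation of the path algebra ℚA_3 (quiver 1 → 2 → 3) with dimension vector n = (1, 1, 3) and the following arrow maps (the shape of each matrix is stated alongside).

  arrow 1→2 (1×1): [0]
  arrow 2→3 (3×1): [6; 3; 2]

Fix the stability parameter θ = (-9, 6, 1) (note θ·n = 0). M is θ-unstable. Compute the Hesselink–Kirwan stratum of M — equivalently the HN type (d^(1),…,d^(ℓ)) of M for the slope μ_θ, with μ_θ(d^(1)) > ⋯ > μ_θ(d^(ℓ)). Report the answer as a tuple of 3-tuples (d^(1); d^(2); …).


Interval decomposition of M: I[1,1], I[2,3], I[3,3]^2.
HN type (ℓ=3): μ^(1)=7/2; μ^(2)=1; μ^(3)=-9

((0, 1, 1); (0, 0, 2); (1, 0, 0))


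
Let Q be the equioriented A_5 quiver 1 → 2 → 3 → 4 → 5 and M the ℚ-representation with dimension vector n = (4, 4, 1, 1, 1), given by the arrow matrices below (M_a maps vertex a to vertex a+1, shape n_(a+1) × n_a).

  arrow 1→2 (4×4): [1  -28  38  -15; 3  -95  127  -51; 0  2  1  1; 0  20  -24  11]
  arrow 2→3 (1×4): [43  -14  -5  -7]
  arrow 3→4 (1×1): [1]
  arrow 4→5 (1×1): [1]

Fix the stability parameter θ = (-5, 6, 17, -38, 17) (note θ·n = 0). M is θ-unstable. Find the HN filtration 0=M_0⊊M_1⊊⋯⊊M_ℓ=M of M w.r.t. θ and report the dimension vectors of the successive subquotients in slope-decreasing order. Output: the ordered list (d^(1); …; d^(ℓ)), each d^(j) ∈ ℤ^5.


Via rank(M_{q-1}∘⋯∘M_p): M ≅ I[1,2]^3, I[1,5].
μ_θ-semistable layers: μ^(1)=17; μ^(2)=6; μ^(3)=-5

((0, 0, 0, 0, 1); (0, 3, 0, 0, 0); (4, 1, 1, 1, 0))


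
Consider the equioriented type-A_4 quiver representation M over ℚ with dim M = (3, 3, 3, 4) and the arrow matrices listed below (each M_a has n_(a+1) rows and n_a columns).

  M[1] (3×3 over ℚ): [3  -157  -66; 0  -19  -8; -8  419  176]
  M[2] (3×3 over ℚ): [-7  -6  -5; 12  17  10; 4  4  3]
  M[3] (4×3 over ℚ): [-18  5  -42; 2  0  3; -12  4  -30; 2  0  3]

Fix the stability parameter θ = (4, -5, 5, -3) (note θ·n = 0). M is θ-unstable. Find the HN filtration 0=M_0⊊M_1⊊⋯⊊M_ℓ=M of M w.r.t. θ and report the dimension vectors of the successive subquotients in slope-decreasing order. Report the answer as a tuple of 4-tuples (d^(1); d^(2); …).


Interval decomposition of M: I[1,3], I[1,4]^2, I[4,4]^2.
HN type (ℓ=4): μ^(1)=5; μ^(2)=1; μ^(3)=-1/2; μ^(4)=-3

((0, 0, 1, 0); (0, 0, 2, 2); (3, 3, 0, 0); (0, 0, 0, 2))


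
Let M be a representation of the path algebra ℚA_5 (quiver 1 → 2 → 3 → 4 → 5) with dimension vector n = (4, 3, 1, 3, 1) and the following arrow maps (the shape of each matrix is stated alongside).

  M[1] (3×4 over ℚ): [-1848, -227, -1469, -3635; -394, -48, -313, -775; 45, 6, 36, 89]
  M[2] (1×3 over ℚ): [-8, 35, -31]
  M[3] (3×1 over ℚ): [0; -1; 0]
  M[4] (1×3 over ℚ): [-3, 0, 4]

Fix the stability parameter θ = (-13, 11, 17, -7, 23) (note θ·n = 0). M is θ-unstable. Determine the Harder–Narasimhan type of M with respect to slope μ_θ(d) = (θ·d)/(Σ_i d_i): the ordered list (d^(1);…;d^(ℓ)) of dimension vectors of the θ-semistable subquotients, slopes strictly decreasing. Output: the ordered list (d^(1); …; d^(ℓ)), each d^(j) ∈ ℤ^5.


Interval decomposition of M: I[1,1], I[1,2]^2, I[1,4], I[4,4], I[4,5].
HN type (ℓ=5): μ^(1)=23; μ^(2)=11; μ^(3)=7; μ^(4)=-7; μ^(5)=-13

((0, 0, 0, 0, 1); (0, 2, 0, 0, 0); (0, 1, 1, 1, 0); (0, 0, 0, 2, 0); (4, 0, 0, 0, 0))


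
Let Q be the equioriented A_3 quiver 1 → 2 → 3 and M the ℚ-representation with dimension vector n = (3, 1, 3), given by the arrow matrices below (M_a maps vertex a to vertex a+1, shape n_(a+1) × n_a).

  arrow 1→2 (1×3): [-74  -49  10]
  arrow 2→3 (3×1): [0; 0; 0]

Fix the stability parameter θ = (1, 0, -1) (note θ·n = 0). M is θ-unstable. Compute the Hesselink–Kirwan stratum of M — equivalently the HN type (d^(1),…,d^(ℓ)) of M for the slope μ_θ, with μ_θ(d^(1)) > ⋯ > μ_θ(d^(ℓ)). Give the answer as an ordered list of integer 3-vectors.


Barcode: M ≅ I[1,1]^2, I[1,2], I[3,3]^3. HN layers by μ_θ (3 steps, strictly decreasing):
  μ^(1)=1; μ^(2)=1/2; μ^(3)=-1

((2, 0, 0); (1, 1, 0); (0, 0, 3))


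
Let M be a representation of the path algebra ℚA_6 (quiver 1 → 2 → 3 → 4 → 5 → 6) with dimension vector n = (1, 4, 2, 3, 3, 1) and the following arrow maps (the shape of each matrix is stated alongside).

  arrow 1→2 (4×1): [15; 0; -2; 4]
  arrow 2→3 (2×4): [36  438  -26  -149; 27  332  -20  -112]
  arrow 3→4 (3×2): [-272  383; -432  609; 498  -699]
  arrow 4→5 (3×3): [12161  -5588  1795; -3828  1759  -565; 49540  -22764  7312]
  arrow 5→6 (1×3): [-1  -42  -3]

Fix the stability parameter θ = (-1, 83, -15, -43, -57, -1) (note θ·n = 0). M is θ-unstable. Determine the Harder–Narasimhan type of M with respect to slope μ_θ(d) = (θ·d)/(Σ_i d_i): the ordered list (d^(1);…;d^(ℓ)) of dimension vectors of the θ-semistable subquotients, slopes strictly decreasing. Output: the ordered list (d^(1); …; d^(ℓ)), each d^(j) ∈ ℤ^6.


Barcode: M ≅ I[1,6], I[2,2]^2, I[2,4], I[4,5], I[5,5]. HN layers by μ_θ (6 steps, strictly decreasing):
  μ^(1)=83; μ^(2)=25/3; μ^(3)=-1; μ^(4)=-33/5; μ^(5)=-50; μ^(6)=-57

((0, 2, 0, 0, 0, 0); (0, 1, 1, 1, 0, 0); (0, 0, 0, 0, 0, 1); (1, 1, 1, 1, 1, 0); (0, 0, 0, 1, 1, 0); (0, 0, 0, 0, 1, 0))


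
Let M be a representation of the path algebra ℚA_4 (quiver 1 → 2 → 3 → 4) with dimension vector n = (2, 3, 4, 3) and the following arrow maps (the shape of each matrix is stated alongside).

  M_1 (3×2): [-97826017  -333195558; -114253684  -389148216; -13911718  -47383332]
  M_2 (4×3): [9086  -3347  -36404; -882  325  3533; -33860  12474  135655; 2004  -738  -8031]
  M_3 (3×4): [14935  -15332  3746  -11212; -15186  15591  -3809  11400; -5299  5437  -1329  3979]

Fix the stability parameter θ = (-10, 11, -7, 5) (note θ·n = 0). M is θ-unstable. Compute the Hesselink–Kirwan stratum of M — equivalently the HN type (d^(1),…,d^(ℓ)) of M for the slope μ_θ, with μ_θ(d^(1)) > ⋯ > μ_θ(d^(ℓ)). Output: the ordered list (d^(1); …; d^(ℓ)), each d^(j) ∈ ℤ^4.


Barcode: M ≅ I[1,1], I[1,4], I[2,2], I[2,4], I[3,3], I[3,4]. HN layers by μ_θ (5 steps, strictly decreasing):
  μ^(1)=11; μ^(2)=5; μ^(3)=2; μ^(4)=-7; μ^(5)=-10

((0, 1, 0, 0); (0, 0, 0, 3); (0, 2, 2, 0); (0, 0, 2, 0); (2, 0, 0, 0))


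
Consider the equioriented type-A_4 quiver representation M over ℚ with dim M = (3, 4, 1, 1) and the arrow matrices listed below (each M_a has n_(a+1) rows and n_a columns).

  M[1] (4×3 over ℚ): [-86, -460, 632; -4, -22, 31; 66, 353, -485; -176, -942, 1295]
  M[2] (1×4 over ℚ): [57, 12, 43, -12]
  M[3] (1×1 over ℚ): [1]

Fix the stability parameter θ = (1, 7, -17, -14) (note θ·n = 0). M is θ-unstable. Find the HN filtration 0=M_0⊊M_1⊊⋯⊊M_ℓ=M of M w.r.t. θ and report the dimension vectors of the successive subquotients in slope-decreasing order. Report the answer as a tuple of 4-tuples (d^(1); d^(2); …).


Barcode: M ≅ I[1,2]^2, I[1,4], I[2,2]. HN layers by μ_θ (3 steps, strictly decreasing):
  μ^(1)=7; μ^(2)=1; μ^(3)=-23/4

((0, 3, 0, 0); (2, 0, 0, 0); (1, 1, 1, 1))


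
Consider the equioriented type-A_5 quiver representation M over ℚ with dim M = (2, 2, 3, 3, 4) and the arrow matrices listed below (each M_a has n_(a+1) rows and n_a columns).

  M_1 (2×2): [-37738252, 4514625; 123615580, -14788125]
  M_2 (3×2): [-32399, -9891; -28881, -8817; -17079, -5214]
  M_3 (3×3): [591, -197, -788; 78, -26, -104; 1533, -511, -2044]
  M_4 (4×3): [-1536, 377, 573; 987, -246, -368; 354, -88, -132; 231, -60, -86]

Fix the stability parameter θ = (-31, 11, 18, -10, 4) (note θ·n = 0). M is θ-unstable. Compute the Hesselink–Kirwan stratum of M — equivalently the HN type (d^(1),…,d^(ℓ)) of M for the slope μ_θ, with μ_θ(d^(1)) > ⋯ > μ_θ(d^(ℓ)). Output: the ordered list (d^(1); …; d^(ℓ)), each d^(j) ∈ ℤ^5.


Barcode: M ≅ I[1,1], I[1,3], I[2,3], I[3,5], I[4,4], I[4,5], I[5,5]^2. HN layers by μ_θ (5 steps, strictly decreasing):
  μ^(1)=18; μ^(2)=11; μ^(3)=4; μ^(4)=-10; μ^(5)=-31

((0, 0, 2, 0, 0); (0, 2, 0, 0, 0); (0, 0, 1, 1, 4); (0, 0, 0, 2, 0); (2, 0, 0, 0, 0))


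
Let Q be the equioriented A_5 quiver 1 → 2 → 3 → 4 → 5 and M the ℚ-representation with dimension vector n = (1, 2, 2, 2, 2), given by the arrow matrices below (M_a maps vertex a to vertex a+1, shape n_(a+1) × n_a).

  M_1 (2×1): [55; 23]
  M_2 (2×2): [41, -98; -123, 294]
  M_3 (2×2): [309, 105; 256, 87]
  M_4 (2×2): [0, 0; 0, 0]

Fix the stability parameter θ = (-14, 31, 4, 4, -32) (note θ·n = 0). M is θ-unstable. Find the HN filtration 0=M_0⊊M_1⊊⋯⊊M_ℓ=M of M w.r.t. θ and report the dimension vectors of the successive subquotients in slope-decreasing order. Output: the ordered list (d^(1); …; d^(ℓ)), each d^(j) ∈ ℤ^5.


Via rank(M_{q-1}∘⋯∘M_p): M ≅ I[1,4], I[2,2], I[3,4], I[5,5]^2.
μ_θ-semistable layers: μ^(1)=31; μ^(2)=13; μ^(3)=4; μ^(4)=-14; μ^(5)=-32

((0, 1, 0, 0, 0); (0, 1, 1, 1, 0); (0, 0, 1, 1, 0); (1, 0, 0, 0, 0); (0, 0, 0, 0, 2))
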